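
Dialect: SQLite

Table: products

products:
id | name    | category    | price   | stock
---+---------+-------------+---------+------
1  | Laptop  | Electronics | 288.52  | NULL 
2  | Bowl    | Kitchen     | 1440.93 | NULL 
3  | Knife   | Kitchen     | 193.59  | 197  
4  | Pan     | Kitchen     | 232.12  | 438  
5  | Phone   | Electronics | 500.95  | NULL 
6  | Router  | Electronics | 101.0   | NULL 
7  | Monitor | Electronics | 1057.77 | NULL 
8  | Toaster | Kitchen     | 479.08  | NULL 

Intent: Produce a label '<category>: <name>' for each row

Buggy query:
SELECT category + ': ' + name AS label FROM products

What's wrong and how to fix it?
Bug: SQLite uses || for string concatenation; + coerces text to numbers (yielding 0)

Fix: Replace + with || to concatenate text

Corrected query:
SELECT category || ': ' || name AS label FROM products

Result:
label               
--------------------
Electronics: Laptop 
Kitchen: Bowl       
Kitchen: Knife      
Kitchen: Pan        
Electronics: Phone  
Electronics: Router 
Electronics: Monitor
Kitchen: Toaster    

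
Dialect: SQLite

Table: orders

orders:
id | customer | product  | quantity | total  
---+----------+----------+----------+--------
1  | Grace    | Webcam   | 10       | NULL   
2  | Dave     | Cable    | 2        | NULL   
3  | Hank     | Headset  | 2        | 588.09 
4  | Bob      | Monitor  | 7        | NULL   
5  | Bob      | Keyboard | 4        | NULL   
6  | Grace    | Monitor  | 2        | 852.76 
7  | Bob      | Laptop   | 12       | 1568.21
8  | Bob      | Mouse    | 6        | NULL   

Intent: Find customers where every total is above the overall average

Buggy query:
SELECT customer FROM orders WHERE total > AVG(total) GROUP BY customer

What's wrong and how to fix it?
Bug: WHERE evaluates per row before aggregation, so AVG() is unavailable

Fix: Use a subquery for AVG and a HAVING MIN(...) filter so the condition holds for every row in the group

Corrected query:
SELECT customer FROM orders GROUP BY customer HAVING MIN(total) > (SELECT AVG(total) FROM orders)

Result:
customer
--------
Bob     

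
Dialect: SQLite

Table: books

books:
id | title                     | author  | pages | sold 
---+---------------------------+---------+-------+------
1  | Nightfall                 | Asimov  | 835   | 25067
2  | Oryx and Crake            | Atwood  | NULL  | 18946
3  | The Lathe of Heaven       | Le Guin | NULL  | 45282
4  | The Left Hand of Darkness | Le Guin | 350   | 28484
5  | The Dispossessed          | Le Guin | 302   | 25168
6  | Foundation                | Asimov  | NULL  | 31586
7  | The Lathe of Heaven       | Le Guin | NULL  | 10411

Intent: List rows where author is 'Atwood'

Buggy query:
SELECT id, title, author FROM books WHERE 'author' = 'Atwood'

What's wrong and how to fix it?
Bug: Single quotes denote string literals in SQL; the column name is being compared as a constant string

Fix: Remove the quotes around the column name (or use double quotes for an identifier)

Corrected query:
SELECT id, title, author FROM books WHERE author = 'Atwood'

Result:
id | title          | author
---+----------------+-------
2  | Oryx and Crake | Atwood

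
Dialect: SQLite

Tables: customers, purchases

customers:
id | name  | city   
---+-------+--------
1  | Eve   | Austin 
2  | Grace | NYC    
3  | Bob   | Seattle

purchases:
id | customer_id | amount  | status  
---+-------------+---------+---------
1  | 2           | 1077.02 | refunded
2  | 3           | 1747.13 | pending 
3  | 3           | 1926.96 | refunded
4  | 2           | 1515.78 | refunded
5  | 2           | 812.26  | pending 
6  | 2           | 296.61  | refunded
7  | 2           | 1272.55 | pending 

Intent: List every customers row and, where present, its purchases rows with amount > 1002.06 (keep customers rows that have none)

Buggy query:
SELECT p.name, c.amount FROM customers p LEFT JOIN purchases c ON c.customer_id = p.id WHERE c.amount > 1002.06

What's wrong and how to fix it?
Bug: A WHERE condition on the right-hand table after LEFT JOIN drops unmatched parents

Fix: Move the right-table condition into the ON clause so unmatched parents are kept

Corrected query:
SELECT p.name, c.amount FROM customers p LEFT JOIN purchases c ON c.customer_id = p.id AND c.amount > 1002.06

Result:
name  | amount 
------+--------
Eve   | NULL   
Grace | 1077.02
Grace | 1272.55
Grace | 1515.78
Bob   | 1747.13
Bob   | 1926.96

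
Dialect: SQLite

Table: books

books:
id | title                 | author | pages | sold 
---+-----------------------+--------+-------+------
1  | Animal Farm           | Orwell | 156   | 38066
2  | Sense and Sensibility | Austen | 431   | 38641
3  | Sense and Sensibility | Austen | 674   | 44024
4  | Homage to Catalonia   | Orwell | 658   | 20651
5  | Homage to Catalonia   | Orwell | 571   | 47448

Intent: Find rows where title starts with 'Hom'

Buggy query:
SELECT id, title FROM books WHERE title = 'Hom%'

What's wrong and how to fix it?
Bug: '=' compares the literal string including the % character; pattern matching needs LIKE

Fix: Use LIKE for wildcard pattern matching

Corrected query:
SELECT id, title FROM books WHERE title LIKE 'Hom%'

Result:
id | title              
---+--------------------
4  | Homage to Catalonia
5  | Homage to Catalonia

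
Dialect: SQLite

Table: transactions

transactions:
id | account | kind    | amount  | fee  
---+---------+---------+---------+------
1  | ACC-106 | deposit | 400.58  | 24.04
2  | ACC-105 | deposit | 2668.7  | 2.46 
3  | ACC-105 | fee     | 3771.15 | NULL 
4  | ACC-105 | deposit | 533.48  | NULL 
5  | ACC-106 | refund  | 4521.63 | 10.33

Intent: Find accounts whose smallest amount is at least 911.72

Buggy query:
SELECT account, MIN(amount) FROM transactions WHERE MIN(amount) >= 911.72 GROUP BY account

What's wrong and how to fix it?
Bug: MIN() in WHERE is a misuse of aggregate

Fix: Replace WHERE with HAVING after the GROUP BY

Corrected query:
SELECT account, MIN(amount) FROM transactions GROUP BY account HAVING MIN(amount) >= 911.72

Result:
(no rows)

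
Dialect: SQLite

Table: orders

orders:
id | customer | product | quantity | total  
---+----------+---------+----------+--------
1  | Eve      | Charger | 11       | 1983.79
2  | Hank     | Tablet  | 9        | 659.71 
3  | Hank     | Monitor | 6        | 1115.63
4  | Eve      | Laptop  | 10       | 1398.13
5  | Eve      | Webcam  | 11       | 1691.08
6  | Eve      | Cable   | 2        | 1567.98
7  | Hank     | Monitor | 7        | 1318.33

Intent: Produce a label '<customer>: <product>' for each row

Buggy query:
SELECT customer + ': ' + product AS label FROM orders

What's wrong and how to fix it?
Bug: '+' is numeric addition; on text columns SQLite converts them to 0 instead of concatenating

Fix: Use the || operator for string concatenation

Corrected query:
SELECT customer || ': ' || product AS label FROM orders

Result:
label        
-------------
Eve: Charger 
Hank: Tablet 
Hank: Monitor
Eve: Laptop  
Eve: Webcam  
Eve: Cable   
Hank: Monitor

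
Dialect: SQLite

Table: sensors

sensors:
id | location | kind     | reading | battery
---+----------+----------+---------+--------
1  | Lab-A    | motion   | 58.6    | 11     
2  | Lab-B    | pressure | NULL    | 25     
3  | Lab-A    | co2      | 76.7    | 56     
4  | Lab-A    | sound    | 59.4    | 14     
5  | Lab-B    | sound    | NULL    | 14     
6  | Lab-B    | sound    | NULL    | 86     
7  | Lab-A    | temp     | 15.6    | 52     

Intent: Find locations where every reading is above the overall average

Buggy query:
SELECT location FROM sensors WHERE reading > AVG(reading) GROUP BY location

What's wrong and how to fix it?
Bug: AVG() is an aggregate; it can't sit directly in WHERE

Fix: Compute the overall average in a scalar subquery and compare each group's MIN against it in HAVING

Corrected query:
SELECT location FROM sensors GROUP BY location HAVING MIN(reading) > (SELECT AVG(reading) FROM sensors)

Result:
(no rows)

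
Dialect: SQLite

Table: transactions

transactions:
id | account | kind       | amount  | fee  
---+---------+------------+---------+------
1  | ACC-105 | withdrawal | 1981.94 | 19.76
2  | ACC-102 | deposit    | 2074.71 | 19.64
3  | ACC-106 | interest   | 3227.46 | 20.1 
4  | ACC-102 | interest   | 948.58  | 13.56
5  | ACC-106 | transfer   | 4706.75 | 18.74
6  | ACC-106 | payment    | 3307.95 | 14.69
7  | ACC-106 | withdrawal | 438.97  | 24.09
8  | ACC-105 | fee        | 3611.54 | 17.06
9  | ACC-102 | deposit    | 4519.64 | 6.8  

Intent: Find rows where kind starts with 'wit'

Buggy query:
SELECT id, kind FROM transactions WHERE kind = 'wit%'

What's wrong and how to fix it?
Bug: Wildcards only work with LIKE; '=' treats '%' as a literal character

Fix: Replace '=' with LIKE so 'wit%' is treated as a pattern

Corrected query:
SELECT id, kind FROM transactions WHERE kind LIKE 'wit%'

Result:
id | kind      
---+-----------
1  | withdrawal
7  | withdrawal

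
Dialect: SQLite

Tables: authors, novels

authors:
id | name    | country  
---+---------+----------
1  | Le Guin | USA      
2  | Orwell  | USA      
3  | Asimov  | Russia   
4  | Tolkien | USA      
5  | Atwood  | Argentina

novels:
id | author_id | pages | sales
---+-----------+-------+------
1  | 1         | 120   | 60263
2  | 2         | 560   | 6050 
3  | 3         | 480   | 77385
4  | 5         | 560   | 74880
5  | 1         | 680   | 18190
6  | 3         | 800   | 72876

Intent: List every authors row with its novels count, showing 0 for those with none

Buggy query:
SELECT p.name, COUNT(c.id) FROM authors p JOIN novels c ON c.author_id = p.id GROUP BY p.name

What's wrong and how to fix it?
Bug: INNER JOIN drops authors rows that have no matching novels rows

Fix: Switch to LEFT JOIN to retain unmatched parent rows

Corrected query:
SELECT p.name, COUNT(c.id) FROM authors p LEFT JOIN novels c ON c.author_id = p.id GROUP BY p.name

Result:
name    | COUNT(c.id)
--------+------------
Asimov  | 2          
Atwood  | 1          
Le Guin | 2          
Orwell  | 1          
Tolkien | 0          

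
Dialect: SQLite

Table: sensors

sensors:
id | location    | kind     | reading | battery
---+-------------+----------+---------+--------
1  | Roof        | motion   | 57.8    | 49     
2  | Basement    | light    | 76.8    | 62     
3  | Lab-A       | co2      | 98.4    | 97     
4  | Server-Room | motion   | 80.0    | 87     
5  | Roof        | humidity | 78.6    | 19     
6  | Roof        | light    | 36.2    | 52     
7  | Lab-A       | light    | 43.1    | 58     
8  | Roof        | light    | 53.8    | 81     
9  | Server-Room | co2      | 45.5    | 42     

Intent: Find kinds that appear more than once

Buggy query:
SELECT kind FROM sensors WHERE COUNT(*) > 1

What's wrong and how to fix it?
Bug: COUNT(*) is an aggregate and cannot be used in WHERE

Fix: Group first, then use HAVING for the count condition

Corrected query:
SELECT kind FROM sensors GROUP BY kind HAVING COUNT(*) > 1

Result:
kind  
------
co2   
light 
motion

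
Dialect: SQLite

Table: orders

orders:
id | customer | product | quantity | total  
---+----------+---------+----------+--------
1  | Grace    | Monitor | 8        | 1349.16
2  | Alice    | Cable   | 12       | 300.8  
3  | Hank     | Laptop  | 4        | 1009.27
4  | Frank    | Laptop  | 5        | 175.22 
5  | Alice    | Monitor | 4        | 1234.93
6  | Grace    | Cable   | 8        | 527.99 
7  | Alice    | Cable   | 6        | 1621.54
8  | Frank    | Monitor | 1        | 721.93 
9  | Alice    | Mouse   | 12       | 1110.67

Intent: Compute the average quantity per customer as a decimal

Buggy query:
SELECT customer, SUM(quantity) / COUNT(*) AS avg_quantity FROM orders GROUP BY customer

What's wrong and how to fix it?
Bug: Both operands are integers, so '/' performs integer division and truncates

Fix: Multiply by 1.0 (or CAST to REAL) to force floating-point division

Corrected query:
SELECT customer, SUM(quantity) * 1.0 / COUNT(*) AS avg_quantity FROM orders GROUP BY customer

Result:
customer | avg_quantity
---------+-------------
Alice    | 8.5         
Frank    | 3           
Grace    | 8           
Hank     | 4           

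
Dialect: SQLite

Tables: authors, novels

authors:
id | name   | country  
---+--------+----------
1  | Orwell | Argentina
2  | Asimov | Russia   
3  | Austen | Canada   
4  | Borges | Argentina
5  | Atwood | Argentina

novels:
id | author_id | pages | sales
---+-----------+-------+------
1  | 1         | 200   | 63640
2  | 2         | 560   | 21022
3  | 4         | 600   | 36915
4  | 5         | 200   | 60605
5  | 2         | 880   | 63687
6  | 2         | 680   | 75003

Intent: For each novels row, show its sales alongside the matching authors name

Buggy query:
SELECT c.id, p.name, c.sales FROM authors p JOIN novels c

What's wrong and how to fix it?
Bug: JOIN with no ON clause produces a cartesian product; every novels row pairs with every authors row

Fix: Specify the join condition linking the foreign key to the parent id

Corrected query:
SELECT c.id, p.name, c.sales FROM authors p JOIN novels c ON c.author_id = p.id

Result:
id | name   | sales
---+--------+------
1  | Orwell | 63640
2  | Asimov | 21022
3  | Borges | 36915
4  | Atwood | 60605
5  | Asimov | 63687
6  | Asimov | 75003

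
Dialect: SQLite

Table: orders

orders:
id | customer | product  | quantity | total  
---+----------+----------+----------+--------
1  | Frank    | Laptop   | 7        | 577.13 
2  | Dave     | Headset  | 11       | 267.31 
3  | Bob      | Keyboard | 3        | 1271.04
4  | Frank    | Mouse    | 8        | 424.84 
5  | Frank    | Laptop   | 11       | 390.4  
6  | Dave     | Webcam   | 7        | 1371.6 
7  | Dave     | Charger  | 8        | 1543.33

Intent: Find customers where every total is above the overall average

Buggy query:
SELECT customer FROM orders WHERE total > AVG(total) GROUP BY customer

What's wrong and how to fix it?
Bug: AVG() is an aggregate; it can't sit directly in WHERE

Fix: Use a subquery for AVG and a HAVING MIN(...) filter so the condition holds for every row in the group

Corrected query:
SELECT customer FROM orders GROUP BY customer HAVING MIN(total) > (SELECT AVG(total) FROM orders)

Result:
customer
--------
Bob     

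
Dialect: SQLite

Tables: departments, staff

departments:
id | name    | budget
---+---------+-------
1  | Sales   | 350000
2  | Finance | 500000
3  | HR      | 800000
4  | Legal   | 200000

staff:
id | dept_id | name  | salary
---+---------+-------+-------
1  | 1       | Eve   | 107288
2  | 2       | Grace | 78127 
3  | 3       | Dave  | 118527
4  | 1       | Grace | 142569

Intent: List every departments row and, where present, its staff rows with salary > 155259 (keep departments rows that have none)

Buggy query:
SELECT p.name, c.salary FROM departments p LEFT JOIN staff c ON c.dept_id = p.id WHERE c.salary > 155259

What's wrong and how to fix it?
Bug: A WHERE condition on the right-hand table after LEFT JOIN drops unmatched parents

Fix: Move the right-table condition into the ON clause so unmatched parents are kept

Corrected query:
SELECT p.name, c.salary FROM departments p LEFT JOIN staff c ON c.dept_id = p.id AND c.salary > 155259

Result:
name    | salary
--------+-------
Sales   | NULL  
Finance | NULL  
HR      | NULL  
Legal   | NULL  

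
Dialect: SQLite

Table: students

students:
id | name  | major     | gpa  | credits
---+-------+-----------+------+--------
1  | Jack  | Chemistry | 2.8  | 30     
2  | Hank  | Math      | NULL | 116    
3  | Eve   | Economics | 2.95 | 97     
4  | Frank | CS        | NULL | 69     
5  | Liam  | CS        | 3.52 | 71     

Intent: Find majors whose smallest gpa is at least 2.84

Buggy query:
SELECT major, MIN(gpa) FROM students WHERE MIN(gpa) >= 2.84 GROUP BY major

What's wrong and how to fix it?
Bug: MIN() in WHERE is a misuse of aggregate

Fix: Replace WHERE with HAVING after the GROUP BY

Corrected query:
SELECT major, MIN(gpa) FROM students GROUP BY major HAVING MIN(gpa) >= 2.84

Result:
major     | MIN(gpa)
----------+---------
CS        | 3.52    
Economics | 2.95    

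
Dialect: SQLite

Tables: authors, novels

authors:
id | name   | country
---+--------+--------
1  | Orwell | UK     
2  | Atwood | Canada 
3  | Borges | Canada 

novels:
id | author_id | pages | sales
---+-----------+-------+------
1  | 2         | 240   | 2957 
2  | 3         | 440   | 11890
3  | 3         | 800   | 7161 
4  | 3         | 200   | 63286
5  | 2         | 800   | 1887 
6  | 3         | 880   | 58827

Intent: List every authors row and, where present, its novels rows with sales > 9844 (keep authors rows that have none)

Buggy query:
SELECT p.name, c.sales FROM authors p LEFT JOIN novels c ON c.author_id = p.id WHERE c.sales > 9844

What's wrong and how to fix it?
Bug: Filtering c.sales in WHERE discards the NULL rows produced by LEFT JOIN, turning it into an inner join

Fix: Move the right-table condition into the ON clause so unmatched parents are kept

Corrected query:
SELECT p.name, c.sales FROM authors p LEFT JOIN novels c ON c.author_id = p.id AND c.sales > 9844

Result:
name   | sales
-------+------
Orwell | NULL 
Atwood | NULL 
Borges | 11890
Borges | 58827
Borges | 63286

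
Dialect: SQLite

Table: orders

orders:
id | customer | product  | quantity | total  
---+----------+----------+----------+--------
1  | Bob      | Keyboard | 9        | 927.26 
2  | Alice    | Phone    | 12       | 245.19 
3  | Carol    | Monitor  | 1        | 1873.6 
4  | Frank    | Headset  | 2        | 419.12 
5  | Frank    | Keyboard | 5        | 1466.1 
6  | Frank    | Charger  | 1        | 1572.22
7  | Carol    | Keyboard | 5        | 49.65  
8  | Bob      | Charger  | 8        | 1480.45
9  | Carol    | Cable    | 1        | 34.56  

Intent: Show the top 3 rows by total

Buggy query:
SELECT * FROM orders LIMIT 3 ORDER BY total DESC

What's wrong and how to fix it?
Bug: LIMIT must come after ORDER BY

Fix: Swap the clauses: ORDER BY first, then LIMIT

Corrected query:
SELECT * FROM orders ORDER BY total DESC LIMIT 3

Result:
id | customer | product | quantity | total  
---+----------+---------+----------+--------
3  | Carol    | Monitor | 1        | 1873.6 
6  | Frank    | Charger | 1        | 1572.22
8  | Bob      | Charger | 8        | 1480.45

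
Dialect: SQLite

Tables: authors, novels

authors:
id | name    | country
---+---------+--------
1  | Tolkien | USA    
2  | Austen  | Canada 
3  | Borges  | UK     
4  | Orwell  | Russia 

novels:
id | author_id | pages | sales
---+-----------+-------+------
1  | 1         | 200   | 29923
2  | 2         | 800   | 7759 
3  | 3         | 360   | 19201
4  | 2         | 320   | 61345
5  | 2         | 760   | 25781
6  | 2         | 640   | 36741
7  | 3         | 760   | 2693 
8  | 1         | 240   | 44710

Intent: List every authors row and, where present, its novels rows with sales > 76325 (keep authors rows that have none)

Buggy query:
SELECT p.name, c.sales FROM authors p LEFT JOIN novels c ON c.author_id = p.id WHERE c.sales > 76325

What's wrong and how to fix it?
Bug: A WHERE condition on the right-hand table after LEFT JOIN drops unmatched parents

Fix: Move the right-table condition into the ON clause so unmatched parents are kept

Corrected query:
SELECT p.name, c.sales FROM authors p LEFT JOIN novels c ON c.author_id = p.id AND c.sales > 76325

Result:
name    | sales
--------+------
Tolkien | NULL 
Austen  | NULL 
Borges  | NULL 
Orwell  | NULL 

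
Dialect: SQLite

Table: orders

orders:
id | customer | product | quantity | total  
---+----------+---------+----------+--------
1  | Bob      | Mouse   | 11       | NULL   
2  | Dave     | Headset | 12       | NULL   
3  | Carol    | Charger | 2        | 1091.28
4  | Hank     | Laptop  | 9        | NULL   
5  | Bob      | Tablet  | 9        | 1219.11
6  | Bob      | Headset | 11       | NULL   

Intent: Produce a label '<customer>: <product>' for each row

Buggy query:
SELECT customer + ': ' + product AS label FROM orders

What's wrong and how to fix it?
Bug: '+' is numeric addition; on text columns SQLite converts them to 0 instead of concatenating

Fix: Replace + with || to concatenate text

Corrected query:
SELECT customer || ': ' || product AS label FROM orders

Result:
label         
--------------
Bob: Mouse    
Dave: Headset 
Carol: Charger
Hank: Laptop  
Bob: Tablet   
Bob: Headset  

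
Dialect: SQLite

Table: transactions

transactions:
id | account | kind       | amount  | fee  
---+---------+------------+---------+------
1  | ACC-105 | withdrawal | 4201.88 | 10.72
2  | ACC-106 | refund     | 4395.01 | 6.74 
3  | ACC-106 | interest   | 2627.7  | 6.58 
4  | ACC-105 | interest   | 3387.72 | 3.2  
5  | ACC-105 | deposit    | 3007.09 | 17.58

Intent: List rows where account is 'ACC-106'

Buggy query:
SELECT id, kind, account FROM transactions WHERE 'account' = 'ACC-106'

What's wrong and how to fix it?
Bug: Single quotes denote string literals in SQL; the column name is being compared as a constant string

Fix: Reference the column as account without single quotes

Corrected query:
SELECT id, kind, account FROM transactions WHERE account = 'ACC-106'

Result:
id | kind     | account
---+----------+--------
2  | refund   | ACC-106
3  | interest | ACC-106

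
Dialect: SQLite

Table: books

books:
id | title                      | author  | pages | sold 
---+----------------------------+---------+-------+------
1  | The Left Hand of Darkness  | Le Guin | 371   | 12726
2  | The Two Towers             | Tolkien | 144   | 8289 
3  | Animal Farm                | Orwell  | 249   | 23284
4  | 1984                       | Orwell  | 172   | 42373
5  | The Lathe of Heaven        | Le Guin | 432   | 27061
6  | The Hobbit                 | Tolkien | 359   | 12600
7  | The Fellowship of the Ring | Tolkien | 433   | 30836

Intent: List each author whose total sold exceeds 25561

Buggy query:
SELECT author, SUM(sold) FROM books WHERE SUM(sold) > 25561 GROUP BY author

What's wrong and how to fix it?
Bug: Aggregate functions cannot appear in a WHERE clause

Fix: Use HAVING (which filters groups after aggregation) instead of WHERE

Corrected query:
SELECT author, SUM(sold) FROM books GROUP BY author HAVING SUM(sold) > 25561

Result:
author  | SUM(sold)
--------+----------
Le Guin | 39787    
Orwell  | 65657    
Tolkien | 51725    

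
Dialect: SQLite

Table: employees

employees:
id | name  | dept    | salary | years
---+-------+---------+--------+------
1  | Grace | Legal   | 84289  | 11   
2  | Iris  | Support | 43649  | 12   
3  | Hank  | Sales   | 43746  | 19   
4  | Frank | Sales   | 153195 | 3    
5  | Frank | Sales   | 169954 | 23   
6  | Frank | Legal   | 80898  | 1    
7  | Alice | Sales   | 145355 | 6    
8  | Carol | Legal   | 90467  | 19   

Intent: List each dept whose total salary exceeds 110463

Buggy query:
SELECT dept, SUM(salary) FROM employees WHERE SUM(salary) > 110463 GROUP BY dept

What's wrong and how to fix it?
Bug: Aggregate functions cannot appear in a WHERE clause

Fix: Move the aggregate condition to a HAVING clause

Corrected query:
SELECT dept, SUM(salary) FROM employees GROUP BY dept HAVING SUM(salary) > 110463

Result:
dept  | SUM(salary)
------+------------
Legal | 255654     
Sales | 512250     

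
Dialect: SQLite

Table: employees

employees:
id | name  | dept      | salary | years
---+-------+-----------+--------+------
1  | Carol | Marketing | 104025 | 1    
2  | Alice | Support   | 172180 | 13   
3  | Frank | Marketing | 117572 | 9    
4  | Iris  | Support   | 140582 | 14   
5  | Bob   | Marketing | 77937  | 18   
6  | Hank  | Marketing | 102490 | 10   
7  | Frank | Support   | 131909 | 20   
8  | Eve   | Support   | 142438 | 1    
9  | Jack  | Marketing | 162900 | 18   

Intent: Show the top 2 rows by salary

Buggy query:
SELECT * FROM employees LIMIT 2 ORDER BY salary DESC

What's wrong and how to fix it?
Bug: LIMIT must come after ORDER BY

Fix: Sort with ORDER BY, then apply LIMIT

Corrected query:
SELECT * FROM employees ORDER BY salary DESC LIMIT 2

Result:
id | name  | dept      | salary | years
---+-------+-----------+--------+------
2  | Alice | Support   | 172180 | 13   
9  | Jack  | Marketing | 162900 | 18   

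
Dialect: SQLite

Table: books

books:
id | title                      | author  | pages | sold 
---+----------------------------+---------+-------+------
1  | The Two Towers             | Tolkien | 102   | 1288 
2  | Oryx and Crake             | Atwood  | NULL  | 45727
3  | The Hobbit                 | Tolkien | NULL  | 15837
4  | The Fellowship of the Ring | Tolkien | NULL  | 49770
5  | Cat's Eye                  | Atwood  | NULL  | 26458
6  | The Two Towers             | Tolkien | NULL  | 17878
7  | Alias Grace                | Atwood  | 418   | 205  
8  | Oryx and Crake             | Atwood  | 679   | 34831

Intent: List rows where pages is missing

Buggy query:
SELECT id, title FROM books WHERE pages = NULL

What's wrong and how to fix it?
Bug: Comparing to NULL with '=' never matches; NULL = NULL is unknown, not true

Fix: Replace '= NULL' with 'IS NULL'

Corrected query:
SELECT id, title FROM books WHERE pages IS NULL

Result:
id | title                     
---+---------------------------
2  | Oryx and Crake            
3  | The Hobbit                
4  | The Fellowship of the Ring
5  | Cat's Eye                 
6  | The Two Towers            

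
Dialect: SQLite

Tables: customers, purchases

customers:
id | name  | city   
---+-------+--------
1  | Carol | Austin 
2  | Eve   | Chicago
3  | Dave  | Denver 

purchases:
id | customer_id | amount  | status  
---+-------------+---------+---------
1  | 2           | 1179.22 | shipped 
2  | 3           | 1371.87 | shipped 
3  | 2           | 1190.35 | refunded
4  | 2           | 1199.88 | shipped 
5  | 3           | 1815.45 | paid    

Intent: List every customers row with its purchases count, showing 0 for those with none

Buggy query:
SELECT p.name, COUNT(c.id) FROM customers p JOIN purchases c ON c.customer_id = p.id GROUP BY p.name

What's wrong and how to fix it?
Bug: INNER JOIN drops customers rows that have no matching purchases rows

Fix: Use LEFT JOIN so parents without children still appear (COUNT(c.id) gives 0)

Corrected query:
SELECT p.name, COUNT(c.id) FROM customers p LEFT JOIN purchases c ON c.customer_id = p.id GROUP BY p.name

Result:
name  | COUNT(c.id)
------+------------
Carol | 0          
Dave  | 2          
Eve   | 3          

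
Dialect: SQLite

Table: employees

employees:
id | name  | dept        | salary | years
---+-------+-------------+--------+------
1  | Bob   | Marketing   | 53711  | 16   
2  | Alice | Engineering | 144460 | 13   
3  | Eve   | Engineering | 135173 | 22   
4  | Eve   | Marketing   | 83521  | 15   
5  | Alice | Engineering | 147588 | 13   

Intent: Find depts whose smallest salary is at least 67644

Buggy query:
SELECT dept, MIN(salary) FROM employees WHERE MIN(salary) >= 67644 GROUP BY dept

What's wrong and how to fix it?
Bug: Aggregates like MIN are computed per group after WHERE runs

Fix: Use HAVING for the per-group MIN condition

Corrected query:
SELECT dept, MIN(salary) FROM employees GROUP BY dept HAVING MIN(salary) >= 67644

Result:
dept        | MIN(salary)
------------+------------
Engineering | 135173     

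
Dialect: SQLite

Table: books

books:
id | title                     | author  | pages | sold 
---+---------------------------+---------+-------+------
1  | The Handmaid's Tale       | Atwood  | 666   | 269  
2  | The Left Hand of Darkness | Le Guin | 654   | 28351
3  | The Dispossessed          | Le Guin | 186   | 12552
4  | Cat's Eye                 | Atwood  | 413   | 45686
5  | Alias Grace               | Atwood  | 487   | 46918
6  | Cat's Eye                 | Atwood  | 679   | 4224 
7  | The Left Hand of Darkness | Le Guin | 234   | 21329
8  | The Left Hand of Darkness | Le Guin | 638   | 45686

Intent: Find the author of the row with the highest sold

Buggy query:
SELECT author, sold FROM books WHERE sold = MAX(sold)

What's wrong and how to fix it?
Bug: MAX(sold) is an aggregate and cannot be used directly in WHERE

Fix: Wrap MAX in a scalar subquery so WHERE compares against a single value

Corrected query:
SELECT author, sold FROM books WHERE sold = (SELECT MAX(sold) FROM books)

Result:
author | sold 
-------+------
Atwood | 46918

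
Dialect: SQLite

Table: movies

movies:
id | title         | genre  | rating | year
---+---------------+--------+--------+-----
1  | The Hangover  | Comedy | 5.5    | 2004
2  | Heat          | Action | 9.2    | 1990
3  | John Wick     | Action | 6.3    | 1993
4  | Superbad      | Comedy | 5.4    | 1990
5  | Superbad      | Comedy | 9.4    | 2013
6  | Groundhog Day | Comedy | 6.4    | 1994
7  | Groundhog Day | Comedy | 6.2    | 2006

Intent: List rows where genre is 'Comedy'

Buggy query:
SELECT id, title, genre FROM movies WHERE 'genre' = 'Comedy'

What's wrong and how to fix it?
Bug: Single quotes denote string literals in SQL; the column name is being compared as a constant string

Fix: Reference the column as genre without single quotes

Corrected query:
SELECT id, title, genre FROM movies WHERE genre = 'Comedy'

Result:
id | title         | genre 
---+---------------+-------
1  | The Hangover  | Comedy
4  | Superbad      | Comedy
5  | Superbad      | Comedy
6  | Groundhog Day | Comedy
7  | Groundhog Day | Comedy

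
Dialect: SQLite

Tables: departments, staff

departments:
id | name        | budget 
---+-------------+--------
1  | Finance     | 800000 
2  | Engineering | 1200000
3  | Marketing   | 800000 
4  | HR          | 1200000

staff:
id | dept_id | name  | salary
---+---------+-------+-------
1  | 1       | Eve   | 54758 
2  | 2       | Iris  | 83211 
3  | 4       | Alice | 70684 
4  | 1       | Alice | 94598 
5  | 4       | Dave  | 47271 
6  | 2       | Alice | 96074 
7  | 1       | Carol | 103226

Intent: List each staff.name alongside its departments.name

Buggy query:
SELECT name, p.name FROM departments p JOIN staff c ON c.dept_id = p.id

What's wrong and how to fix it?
Bug: 'name' exists in both joined tables, so the database can't tell which one is meant

Fix: Qualify the column with its table alias (c.name)

Corrected query:
SELECT c.name, p.name FROM departments p JOIN staff c ON c.dept_id = p.id

Result:
name  | name       
------+------------
Eve   | Finance    
Iris  | Engineering
Alice | HR         
Alice | Finance    
Dave  | HR         
Alice | Engineering
Carol | Finance    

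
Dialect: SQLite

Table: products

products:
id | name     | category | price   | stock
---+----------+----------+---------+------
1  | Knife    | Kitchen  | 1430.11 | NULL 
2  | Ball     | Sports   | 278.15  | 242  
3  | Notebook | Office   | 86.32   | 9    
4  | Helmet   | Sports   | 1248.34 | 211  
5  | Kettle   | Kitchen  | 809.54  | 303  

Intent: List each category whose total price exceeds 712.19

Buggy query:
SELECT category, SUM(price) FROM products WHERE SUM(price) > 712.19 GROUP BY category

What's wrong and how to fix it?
Bug: SUM(price) is an aggregate, but WHERE filters rows before aggregation

Fix: Move the aggregate condition to a HAVING clause

Corrected query:
SELECT category, SUM(price) FROM products GROUP BY category HAVING SUM(price) > 712.19

Result:
category | SUM(price)
---------+-----------
Kitchen  | 2239.65   
Sports   | 1526.49   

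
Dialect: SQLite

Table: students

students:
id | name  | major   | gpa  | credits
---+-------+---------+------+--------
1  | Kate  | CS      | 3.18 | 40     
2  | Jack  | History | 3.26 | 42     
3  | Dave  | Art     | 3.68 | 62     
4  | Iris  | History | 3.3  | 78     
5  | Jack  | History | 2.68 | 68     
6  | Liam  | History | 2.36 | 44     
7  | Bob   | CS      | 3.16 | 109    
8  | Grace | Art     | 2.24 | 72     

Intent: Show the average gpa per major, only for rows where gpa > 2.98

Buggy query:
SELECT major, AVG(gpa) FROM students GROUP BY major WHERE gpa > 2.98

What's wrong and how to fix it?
Bug: WHERE cannot follow GROUP BY

Fix: Place WHERE between FROM and GROUP BY

Corrected query:
SELECT major, AVG(gpa) FROM students WHERE gpa > 2.98 GROUP BY major

Result:
major   | AVG(gpa)
--------+---------
Art     | 3.68    
CS      | 3.17    
History | 3.28    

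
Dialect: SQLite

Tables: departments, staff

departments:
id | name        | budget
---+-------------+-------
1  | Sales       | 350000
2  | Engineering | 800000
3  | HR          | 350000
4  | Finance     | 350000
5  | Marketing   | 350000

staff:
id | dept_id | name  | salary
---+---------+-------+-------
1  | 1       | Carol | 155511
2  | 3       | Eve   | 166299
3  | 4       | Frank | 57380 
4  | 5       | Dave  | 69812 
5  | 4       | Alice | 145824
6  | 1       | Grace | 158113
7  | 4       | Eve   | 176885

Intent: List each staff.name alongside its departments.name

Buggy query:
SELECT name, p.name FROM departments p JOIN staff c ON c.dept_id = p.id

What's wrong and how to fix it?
Bug: 'name' exists in both joined tables, so the database can't tell which one is meant

Fix: Qualify the column with its table alias (c.name)

Corrected query:
SELECT c.name, p.name FROM departments p JOIN staff c ON c.dept_id = p.id

Result:
name  | name     
------+----------
Carol | Sales    
Eve   | HR       
Frank | Finance  
Dave  | Marketing
Alice | Finance  
Grace | Sales    
Eve   | Finance  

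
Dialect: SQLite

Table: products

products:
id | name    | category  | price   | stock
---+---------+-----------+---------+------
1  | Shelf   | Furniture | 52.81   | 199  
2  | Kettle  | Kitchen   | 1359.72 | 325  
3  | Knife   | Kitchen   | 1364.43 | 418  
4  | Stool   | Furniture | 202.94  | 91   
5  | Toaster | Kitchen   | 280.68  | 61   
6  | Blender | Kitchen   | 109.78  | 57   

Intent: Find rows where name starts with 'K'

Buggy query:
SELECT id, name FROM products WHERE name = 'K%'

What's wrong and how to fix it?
Bug: Wildcards only work with LIKE; '=' treats '%' as a literal character

Fix: Replace '=' with LIKE so 'K%' is treated as a pattern

Corrected query:
SELECT id, name FROM products WHERE name LIKE 'K%'

Result:
id | name  
---+-------
2  | Kettle
3  | Knife 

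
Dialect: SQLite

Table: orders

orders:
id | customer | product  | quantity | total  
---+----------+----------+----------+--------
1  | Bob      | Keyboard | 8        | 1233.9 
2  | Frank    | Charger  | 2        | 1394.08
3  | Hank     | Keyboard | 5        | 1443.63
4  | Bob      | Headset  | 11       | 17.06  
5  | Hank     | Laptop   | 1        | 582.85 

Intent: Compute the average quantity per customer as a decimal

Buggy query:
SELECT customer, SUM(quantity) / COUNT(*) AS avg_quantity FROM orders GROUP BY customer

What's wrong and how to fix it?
Bug: Both operands are integers, so '/' performs integer division and truncates

Fix: Multiply by 1.0 (or CAST to REAL) to force floating-point division

Corrected query:
SELECT customer, SUM(quantity) * 1.0 / COUNT(*) AS avg_quantity FROM orders GROUP BY customer

Result:
customer | avg_quantity
---------+-------------
Bob      | 9.5         
Frank    | 2           
Hank     | 3           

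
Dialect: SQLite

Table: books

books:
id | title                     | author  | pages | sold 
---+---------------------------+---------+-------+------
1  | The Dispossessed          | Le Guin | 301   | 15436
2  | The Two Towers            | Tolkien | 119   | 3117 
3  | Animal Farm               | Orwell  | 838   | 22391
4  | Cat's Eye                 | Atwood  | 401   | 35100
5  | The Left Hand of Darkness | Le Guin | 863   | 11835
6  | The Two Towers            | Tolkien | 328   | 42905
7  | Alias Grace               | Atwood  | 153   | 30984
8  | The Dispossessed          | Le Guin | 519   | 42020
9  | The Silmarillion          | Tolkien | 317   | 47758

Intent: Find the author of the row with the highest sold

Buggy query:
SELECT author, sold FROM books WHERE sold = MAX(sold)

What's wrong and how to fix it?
Bug: WHERE is evaluated per row; an aggregate over the whole table isn't defined there

Fix: Wrap MAX in a scalar subquery so WHERE compares against a single value

Corrected query:
SELECT author, sold FROM books WHERE sold = (SELECT MAX(sold) FROM books)

Result:
author  | sold 
--------+------
Tolkien | 47758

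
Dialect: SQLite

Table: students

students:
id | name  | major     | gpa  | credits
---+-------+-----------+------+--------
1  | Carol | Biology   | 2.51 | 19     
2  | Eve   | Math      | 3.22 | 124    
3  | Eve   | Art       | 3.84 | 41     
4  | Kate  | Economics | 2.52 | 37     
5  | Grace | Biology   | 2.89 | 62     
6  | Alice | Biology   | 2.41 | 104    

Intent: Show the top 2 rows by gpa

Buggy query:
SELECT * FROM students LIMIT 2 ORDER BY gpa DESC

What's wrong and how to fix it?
Bug: LIMIT must come after ORDER BY

Fix: Sort with ORDER BY, then apply LIMIT

Corrected query:
SELECT * FROM students ORDER BY gpa DESC LIMIT 2

Result:
id | name | major | gpa  | credits
---+------+-------+------+--------
3  | Eve  | Art   | 3.84 | 41     
2  | Eve  | Math  | 3.22 | 124    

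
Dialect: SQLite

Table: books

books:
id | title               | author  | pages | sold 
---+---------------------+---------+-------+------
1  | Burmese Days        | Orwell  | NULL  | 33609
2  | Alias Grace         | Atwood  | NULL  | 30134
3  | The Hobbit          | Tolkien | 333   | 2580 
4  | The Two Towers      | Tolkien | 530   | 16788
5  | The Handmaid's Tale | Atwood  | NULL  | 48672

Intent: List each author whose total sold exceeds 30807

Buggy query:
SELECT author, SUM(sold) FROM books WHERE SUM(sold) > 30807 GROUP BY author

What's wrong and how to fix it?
Bug: Aggregate functions cannot appear in a WHERE clause

Fix: Use HAVING (which filters groups after aggregation) instead of WHERE

Corrected query:
SELECT author, SUM(sold) FROM books GROUP BY author HAVING SUM(sold) > 30807

Result:
author | SUM(sold)
-------+----------
Atwood | 78806    
Orwell | 33609    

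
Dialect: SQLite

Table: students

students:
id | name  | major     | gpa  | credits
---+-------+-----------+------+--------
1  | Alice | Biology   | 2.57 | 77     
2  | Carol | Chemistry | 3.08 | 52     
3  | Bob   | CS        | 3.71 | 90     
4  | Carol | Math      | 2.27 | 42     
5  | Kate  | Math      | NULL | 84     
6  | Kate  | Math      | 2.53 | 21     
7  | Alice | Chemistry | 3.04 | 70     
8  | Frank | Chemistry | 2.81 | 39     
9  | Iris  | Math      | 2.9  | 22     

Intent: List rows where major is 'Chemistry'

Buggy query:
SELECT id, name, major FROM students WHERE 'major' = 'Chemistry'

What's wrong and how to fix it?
Bug: Single quotes denote string literals in SQL; the column name is being compared as a constant string

Fix: Remove the quotes around the column name (or use double quotes for an identifier)

Corrected query:
SELECT id, name, major FROM students WHERE major = 'Chemistry'

Result:
id | name  | major    
---+-------+----------
2  | Carol | Chemistry
7  | Alice | Chemistry
8  | Frank | Chemistry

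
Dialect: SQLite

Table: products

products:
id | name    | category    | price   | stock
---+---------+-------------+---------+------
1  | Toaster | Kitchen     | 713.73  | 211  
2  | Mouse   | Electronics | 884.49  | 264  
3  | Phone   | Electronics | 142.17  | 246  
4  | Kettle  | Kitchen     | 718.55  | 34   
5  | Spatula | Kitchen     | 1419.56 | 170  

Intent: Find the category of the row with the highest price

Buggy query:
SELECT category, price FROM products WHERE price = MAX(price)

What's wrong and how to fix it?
Bug: MAX(price) is an aggregate and cannot be used directly in WHERE

Fix: Use a subquery: WHERE price = (SELECT MAX(price) FROM products)

Corrected query:
SELECT category, price FROM products WHERE price = (SELECT MAX(price) FROM products)

Result:
category | price  
---------+--------
Kitchen  | 1419.56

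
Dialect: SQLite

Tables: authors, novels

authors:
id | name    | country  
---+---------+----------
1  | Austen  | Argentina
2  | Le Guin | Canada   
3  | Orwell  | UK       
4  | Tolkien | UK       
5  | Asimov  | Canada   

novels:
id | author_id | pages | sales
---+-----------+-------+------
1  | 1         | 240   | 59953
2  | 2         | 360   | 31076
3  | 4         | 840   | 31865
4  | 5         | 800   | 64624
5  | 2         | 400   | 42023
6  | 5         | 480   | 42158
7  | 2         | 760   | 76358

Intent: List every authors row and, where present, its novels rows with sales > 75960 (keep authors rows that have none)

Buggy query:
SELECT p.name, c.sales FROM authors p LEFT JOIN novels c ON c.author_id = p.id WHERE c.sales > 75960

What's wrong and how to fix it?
Bug: Filtering c.sales in WHERE discards the NULL rows produced by LEFT JOIN, turning it into an inner join

Fix: Put 'c.sales > 75960' in the JOIN's ON clause instead of WHERE

Corrected query:
SELECT p.name, c.sales FROM authors p LEFT JOIN novels c ON c.author_id = p.id AND c.sales > 75960

Result:
name    | sales
--------+------
Austen  | NULL 
Le Guin | 76358
Orwell  | NULL 
Tolkien | NULL 
Asimov  | NULL 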